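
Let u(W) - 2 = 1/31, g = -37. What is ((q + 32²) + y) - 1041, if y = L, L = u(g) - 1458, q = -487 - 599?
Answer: -79328/31 ≈ -2559.0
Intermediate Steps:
u(W) = 63/31 (u(W) = 2 + 1/31 = 63/31)
q = -1086
L = -45135/31 (L = 63/31 - 1458 = -45135/31 ≈ -1456.0)
y = -45135/31 ≈ -1456.0
((q + 32²) + y) - 1041 = ((-1086 + 32²) - 45135/31) - 1041 = ((-1086 + 1024) - 45135/31) - 1041 = (-62 - 45135/31) - 1041 = -47057/31 - 1041 = -79328/31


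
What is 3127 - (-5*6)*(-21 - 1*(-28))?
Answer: 3337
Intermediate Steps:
3127 - (-5*6)*(-21 - 1*(-28)) = 3127 - (-30)*(-21 + 28) = 3127 - (-30)*7 = 3127 - 1*(-210) = 3127 + 210 = 3337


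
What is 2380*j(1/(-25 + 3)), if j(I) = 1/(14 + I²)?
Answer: 1151920/6777 ≈ 169.97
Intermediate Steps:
2380*j(1/(-25 + 3)) = 2380/(14 + (1/(-25 + 3))²) = 2380/(14 + (1/(-22))²) = 2380/(14 + (-1/22)²) = 2380/(14 + 1/484) = 2380/(6777/484) = 2380*(484/6777) = 1151920/6777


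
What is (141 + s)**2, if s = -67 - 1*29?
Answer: 2025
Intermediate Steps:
s = -96 (s = -67 - 29 = -96)
(141 + s)**2 = (141 - 96)**2 = 45**2 = 2025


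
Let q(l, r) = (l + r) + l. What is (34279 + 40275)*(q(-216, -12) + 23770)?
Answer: 1739046604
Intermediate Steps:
q(l, r) = r + 2*l
(34279 + 40275)*(q(-216, -12) + 23770) = (34279 + 40275)*((-12 + 2*(-216)) + 23770) = 74554*((-12 - 432) + 23770) = 74554*(-444 + 23770) = 74554*23326 = 1739046604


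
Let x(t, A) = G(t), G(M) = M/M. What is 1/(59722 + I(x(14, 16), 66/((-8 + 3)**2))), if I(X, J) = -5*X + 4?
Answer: 1/59721 ≈ 1.6745e-5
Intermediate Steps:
G(M) = 1
x(t, A) = 1
I(X, J) = 4 - 5*X
1/(59722 + I(x(14, 16), 66/((-8 + 3)**2))) = 1/(59722 + (4 - 5*1)) = 1/(59722 + (4 - 5)) = 1/(59722 - 1) = 1/59721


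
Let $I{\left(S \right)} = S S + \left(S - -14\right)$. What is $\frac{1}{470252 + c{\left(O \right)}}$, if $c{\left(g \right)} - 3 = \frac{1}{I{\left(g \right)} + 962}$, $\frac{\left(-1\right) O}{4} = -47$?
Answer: $\frac{36508}{17168069541} \approx 2.1265 \cdot 10^{-6}$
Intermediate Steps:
$O = 188$ ($O = \left(-4\right) \left(-47\right) = 188$)
$I{\left(S \right)} = 14 + S + S^{2}$ ($I{\left(S \right)} = S^{2} + \left(S + 14\right) = S^{2} + \left(14 + S\right) = 14 + S + S^{2}$)
$c{\left(g \right)} = 3 + \frac{1}{976 + g + g^{2}}$ ($c{\left(g \right)} = 3 + \frac{1}{\left(14 + g + g^{2}\right) + 962} = 3 + \frac{1}{976 + g + g^{2}}$)
$\frac{1}{470252 + c{\left(O \right)}} = \frac{1}{470252 + \frac{2929 + 3 \cdot 188 + 3 \cdot 188^{2}}{976 + 188 + 188^{2}}} = \frac{1}{470252 + \frac{2929 + 564 + 3 \cdot 35344}{976 + 188 + 35344}} = \frac{1}{470252 + \frac{2929 + 564 + 106032}{36508}} = \frac{1}{470252 + \frac{1}{36508} \cdot 109525} = \frac{1}{470252 + \frac{109525}{36508}} = \frac{1}{\frac{17168069541}{36508}} = \frac{36508}{17168069541}$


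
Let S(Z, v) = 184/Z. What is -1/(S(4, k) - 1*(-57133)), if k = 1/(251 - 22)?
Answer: -1/57179 ≈ -1.7489e-5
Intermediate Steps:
k = 1/229 ≈ 0.0043668
-1/(S(4, k) - 1*(-57133)) = -1/(184/4 - 1*(-57133)) = -1/(184*(1/4) + 57133) = -1/(46 + 57133) = -1/57179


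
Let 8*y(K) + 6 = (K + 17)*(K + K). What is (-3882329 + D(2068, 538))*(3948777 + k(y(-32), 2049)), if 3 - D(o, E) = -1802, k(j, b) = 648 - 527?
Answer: -15323793462552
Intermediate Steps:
y(K) = -¾ + K*(17 + K)/4 (y(K) = -¾ + ((K + 17)*(K + K))/8 = -¾ + ((17 + K)*(2*K))/8 = -¾ + (2*K*(17 + K))/8 = -¾ + K*(17 + K)/4)
k(j, b) = 121
D(o, E) = 1805 (D(o, E) = 3 - 1*(-1802) = 3 + 1802 = 1805)
(-3882329 + D(2068, 538))*(3948777 + k(y(-32), 2049)) = (-3882329 + 1805)*(3948777 + 121) = -3880524*3948898 = -15323793462552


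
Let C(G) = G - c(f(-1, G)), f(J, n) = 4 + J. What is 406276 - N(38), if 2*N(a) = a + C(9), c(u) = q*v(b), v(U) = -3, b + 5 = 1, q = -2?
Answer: 812511/2 ≈ 4.0626e+5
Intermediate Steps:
b = -4 (b = -5 + 1 = -4)
c(u) = 6 (c(u) = -2*(-3) = 6)
C(G) = -6 + G (C(G) = G - 1*6 = G - 6 = -6 + G)
N(a) = 3/2 + a/2 (N(a) = (a + (-6 + 9))/2 = (a + 3)/2 = (3 + a)/2 = 3/2 + a/2)
406276 - N(38) = 406276 - (3/2 + (½)*38) = 406276 - (3/2 + 19) = 406276 - 1*41/2 = 406276 - 41/2 = 812511/2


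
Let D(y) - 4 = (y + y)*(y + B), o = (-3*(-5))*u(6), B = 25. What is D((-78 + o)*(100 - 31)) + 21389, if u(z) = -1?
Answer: 82056321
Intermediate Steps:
o = -15 (o = -3*(-5)*(-1) = 15*(-1) = -15)
D(y) = 4 + 2*y*(25 + y) (D(y) = 4 + (y + y)*(y + 25) = 4 + (2*y)*(25 + y) = 4 + 2*y*(25 + y))
D((-78 + o)*(100 - 31)) + 21389 = (4 + 2*((-78 - 15)*(100 - 31))**2 + 50*((-78 - 15)*(100 - 31))) + 21389 = (4 + 2*(-93*69)**2 + 50*(-93*69)) + 21389 = (4 + 2*(-6417)**2 + 50*(-6417)) + 21389 = (4 + 2*41177889 - 320850) + 21389 = (4 + 82355778 - 320850) + 21389 = 82034932 + 21389 = 82056321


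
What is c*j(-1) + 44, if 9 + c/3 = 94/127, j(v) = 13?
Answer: -35323/127 ≈ -278.13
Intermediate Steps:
c = -3147/127 (c = -27 + 3*(94/127) = -27 + 282/127 = -3147/127 ≈ -24.780)
c*j(-1) + 44 = -3147/127*13 + 44 = -40911/127 + 44 = -35323/127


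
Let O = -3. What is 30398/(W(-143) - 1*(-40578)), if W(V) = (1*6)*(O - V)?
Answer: 15199/20709 ≈ 0.73393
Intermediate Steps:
W(V) = -18 - 6*V (W(V) = (1*6)*(-3 - V) = 6*(-3 - V) = -18 - 6*V)
30398/(W(-143) - 1*(-40578)) = 30398/((-18 - 6*(-143)) - 1*(-40578)) = 30398/((-18 + 858) + 40578) = 30398/(840 + 40578) = 30398/41418 = 30398*(1/41418) = 15199/20709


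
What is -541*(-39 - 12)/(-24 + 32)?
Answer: 27591/8 ≈ 3448.9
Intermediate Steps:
-541*(-39 - 12)/(-24 + 32) = -(-27591)/8 = -541*(-51/8) = 27591/8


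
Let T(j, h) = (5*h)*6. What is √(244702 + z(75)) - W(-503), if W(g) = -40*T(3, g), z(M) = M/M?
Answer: -603600 + √244703 ≈ -6.0311e+5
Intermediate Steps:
z(M) = 1
T(j, h) = 30*h
W(g) = -1200*g
√(244702 + z(75)) - W(-503) = √(244702 + 1) - (-1200)*(-503) = √244703 - 1*603600 = √244703 - 603600 = -603600 + √244703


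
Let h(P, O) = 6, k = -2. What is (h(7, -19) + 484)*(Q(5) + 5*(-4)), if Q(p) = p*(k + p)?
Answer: -2450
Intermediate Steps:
Q(p) = p*(-2 + p)
(h(7, -19) + 484)*(Q(5) + 5*(-4)) = (6 + 484)*(5*(-2 + 5) + 5*(-4)) = 490*(5*3 - 20) = 490*(15 - 20) = 490*(-5) = -2450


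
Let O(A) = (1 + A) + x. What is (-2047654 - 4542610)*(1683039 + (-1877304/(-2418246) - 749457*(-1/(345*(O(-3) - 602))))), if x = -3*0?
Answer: -77628336491417078361166/6998806965 ≈ -1.1092e+13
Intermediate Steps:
x = 0
O(A) = 1 + A (O(A) = (1 + A) + 0 = 1 + A)
(-2047654 - 4542610)*(1683039 + (-1877304/(-2418246) - 749457*(-1/(345*(O(-3) - 602))))) = (-2047654 - 4542610)*(1683039 + (-1877304/(-2418246) - 749457*(-1/(345*((1 - 3) - 602))))) = -6590264*(1683039 + (-1877304*(-1/2418246) - 749457*(-1/(345*(-2 - 602))))) = -6590264*(1683039 + (312884/403041 - 749457/((-604*(-345))))) = -6590264*(1683039 + (312884/403041 - 749457/208380)) = -6590264*(1683039 + (312884/403041 - 749457*1/208380)) = -6590264*(1683039 + (312884/403041 - 249819/69460)) = -6590264*(1683039 - 78954376939/27995227860) = -6590264*47116981347889601/27995227860 = -77628336491417078361166/6998806965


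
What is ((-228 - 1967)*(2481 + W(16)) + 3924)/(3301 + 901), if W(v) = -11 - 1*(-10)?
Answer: -247258/191 ≈ -1294.5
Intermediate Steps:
W(v) = -1 (W(v) = -11 + 10 = -1)
((-228 - 1967)*(2481 + W(16)) + 3924)/(3301 + 901) = ((-228 - 1967)*(2481 - 1) + 3924)/(3301 + 901) = (-2195*2480 + 3924)/4202 = (-5443600 + 3924)*(1/4202) = -5439676*1/4202 = -247258/191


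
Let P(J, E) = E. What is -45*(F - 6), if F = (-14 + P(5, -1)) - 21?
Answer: 1890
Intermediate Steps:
F = -36 (F = (-14 - 1) - 21 = -15 - 21 = -36)
-45*(F - 6) = -45*(-36 - 6) = -45*(-42) = 1890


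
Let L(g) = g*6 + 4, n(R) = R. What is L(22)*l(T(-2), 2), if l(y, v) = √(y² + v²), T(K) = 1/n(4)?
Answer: 34*√65 ≈ 274.12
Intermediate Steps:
L(g) = 4 + 6*g (L(g) = 6*g + 4 = 4 + 6*g)
T(K) = ¼ (T(K) = 1/4 = ¼)
l(y, v) = √(v² + y²)
L(22)*l(T(-2), 2) = (4 + 6*22)*√(2² + (¼)²) = (4 + 132)*√(4 + 1/16) = 136*√(65/16) = 136*(√65/4) = 34*√65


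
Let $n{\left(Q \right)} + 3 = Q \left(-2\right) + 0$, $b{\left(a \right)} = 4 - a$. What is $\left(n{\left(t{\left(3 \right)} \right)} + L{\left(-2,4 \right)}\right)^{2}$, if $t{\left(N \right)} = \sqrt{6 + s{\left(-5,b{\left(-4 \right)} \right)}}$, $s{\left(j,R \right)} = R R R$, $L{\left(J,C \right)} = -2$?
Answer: $2097 + 20 \sqrt{518} \approx 2552.2$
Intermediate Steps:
$s{\left(j,R \right)} = R^{3}$ ($s{\left(j,R \right)} = R^{2} R = R^{3}$)
$t{\left(N \right)} = \sqrt{518}$ ($t{\left(N \right)} = \sqrt{6 + \left(4 - -4\right)^{3}} = \sqrt{6 + \left(4 + 4\right)^{3}} = \sqrt{6 + 8^{3}} = \sqrt{6 + 512} = \sqrt{518}$)
$n{\left(Q \right)} = -3 - 2 Q$ ($n{\left(Q \right)} = -3 + \left(Q \left(-2\right) + 0\right) = -3 + \left(- 2 Q + 0\right) = -3 - 2 Q$)
$\left(n{\left(t{\left(3 \right)} \right)} + L{\left(-2,4 \right)}\right)^{2} = \left(\left(-3 - 2 \sqrt{518}\right) - 2\right)^{2} = \left(-5 - 2 \sqrt{518}\right)^{2}$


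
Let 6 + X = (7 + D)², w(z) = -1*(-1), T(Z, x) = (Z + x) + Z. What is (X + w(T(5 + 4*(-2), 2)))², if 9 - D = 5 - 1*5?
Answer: 63001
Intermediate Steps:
D = 9 (D = 9 - (5 - 1*5) = 9 - (5 - 5) = 9 - 1*0 = 9 + 0 = 9)
T(Z, x) = x + 2*Z
w(z) = 1
X = 250 (X = -6 + (7 + 9)² = -6 + 16² = -6 + 256 = 250)
(X + w(T(5 + 4*(-2), 2)))² = (250 + 1)² = 251² = 63001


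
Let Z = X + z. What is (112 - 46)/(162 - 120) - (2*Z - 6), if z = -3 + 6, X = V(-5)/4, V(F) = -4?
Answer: 25/7 ≈ 3.5714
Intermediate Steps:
X = -1 (X = -4/4 = -4*¼ = -1)
z = 3
Z = 2 (Z = -1 + 3 = 2)
(112 - 46)/(162 - 120) - (2*Z - 6) = (112 - 46)/(162 - 120) - (2*2 - 6) = 66/42 - (4 - 6) = 66*(1/42) - 1*(-2) = 11/7 + 2 = 25/7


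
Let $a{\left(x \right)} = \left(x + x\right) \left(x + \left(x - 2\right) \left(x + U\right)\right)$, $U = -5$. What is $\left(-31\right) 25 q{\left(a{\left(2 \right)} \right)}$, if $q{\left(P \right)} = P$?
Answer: $-6200$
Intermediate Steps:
$a{\left(x \right)} = 2 x \left(x + \left(-5 + x\right) \left(-2 + x\right)\right)$ ($a{\left(x \right)} = \left(x + x\right) \left(x + \left(x - 2\right) \left(x - 5\right)\right) = 2 x \left(x + \left(-2 + x\right) \left(-5 + x\right)\right) = 2 x \left(x + \left(-5 + x\right) \left(-2 + x\right)\right)$)
$\left(-31\right) 25 q{\left(a{\left(2 \right)} \right)} = \left(-31\right) 25 \cdot 2 \cdot 2 \left(10 + 2^{2} - 12\right) = - 775 \cdot 2 \cdot 2 \left(10 + 4 - 12\right) = - 775 \cdot 2 \cdot 2 \cdot 2 = \left(-775\right) 8 = -6200$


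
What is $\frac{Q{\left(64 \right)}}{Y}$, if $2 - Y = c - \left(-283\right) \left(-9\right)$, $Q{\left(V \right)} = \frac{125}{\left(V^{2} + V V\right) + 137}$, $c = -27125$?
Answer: $\frac{125}{247154746} \approx 5.0576 \cdot 10^{-7}$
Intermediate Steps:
$Q{\left(V \right)} = \frac{125}{137 + 2 V^{2}}$ ($Q{\left(V \right)} = \frac{125}{\left(V^{2} + V^{2}\right) + 137} = \frac{125}{2 V^{2} + 137} = \frac{125}{137 + 2 V^{2}}$)
$Y = 29674$ ($Y = 2 - \left(-27125 - \left(-283\right) \left(-9\right)\right) = 2 - \left(-27125 - 2547\right) = 2 - -29672 = 2 + 29672 = 29674$)
$\frac{Q{\left(64 \right)}}{Y} = \frac{125 \frac{1}{137 + 2 \cdot 64^{2}}}{29674} = \frac{125}{137 + 2 \cdot 4096} \cdot \frac{1}{29674} = \frac{125}{137 + 8192} \cdot \frac{1}{29674} = \frac{125}{8329} \cdot \frac{1}{29674} = \frac{125}{247154746}$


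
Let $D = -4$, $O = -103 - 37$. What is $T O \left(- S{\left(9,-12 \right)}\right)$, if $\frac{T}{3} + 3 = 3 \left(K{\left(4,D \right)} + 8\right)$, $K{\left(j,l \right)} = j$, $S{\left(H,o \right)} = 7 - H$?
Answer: $-27720$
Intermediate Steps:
$O = -140$ ($O = -103 - 37 = -140$)
$T = 99$ ($T = -9 + 3 \cdot 3 \left(4 + 8\right) = -9 + 3 \cdot 3 \cdot 12 = -9 + 3 \cdot 36 = -9 + 108 = 99$)
$T O \left(- S{\left(9,-12 \right)}\right) = 99 \left(-140\right) \left(- (7 - 9)\right) = - 13860 \left(- (7 - 9)\right) = - 13860 \left(\left(-1\right) \left(-2\right)\right) = \left(-13860\right) 2 = -27720$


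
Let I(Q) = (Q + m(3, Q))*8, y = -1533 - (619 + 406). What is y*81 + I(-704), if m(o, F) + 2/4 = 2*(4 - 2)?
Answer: -212802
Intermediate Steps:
m(o, F) = 7/2 (m(o, F) = -½ + 2*(4 - 2) = -½ + 2*2 = -½ + 4 = 7/2)
y = -2558 (y = -1533 - 1*1025 = -1533 - 1025 = -2558)
I(Q) = 28 + 8*Q (I(Q) = (Q + 7/2)*8 = (7/2 + Q)*8 = 28 + 8*Q)
y*81 + I(-704) = -2558*81 + (28 + 8*(-704)) = -207198 + (28 - 5632) = -207198 - 5604 = -212802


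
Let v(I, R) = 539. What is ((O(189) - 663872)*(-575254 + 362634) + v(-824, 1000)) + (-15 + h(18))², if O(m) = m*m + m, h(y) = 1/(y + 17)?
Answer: 163558669473851/1225 ≈ 1.3352e+11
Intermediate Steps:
h(y) = 1/(17 + y)
O(m) = m + m² (O(m) = m² + m = m + m²)
((O(189) - 663872)*(-575254 + 362634) + v(-824, 1000)) + (-15 + h(18))² = ((189*(1 + 189) - 663872)*(-575254 + 362634) + 539) + (-15 + 1/(17 + 18))² = ((189*190 - 663872)*(-212620) + 539) + (-15 + 1/35)² = ((35910 - 663872)*(-212620) + 539) + (-15 + 1/35)² = (-627962*(-212620) + 539) + (-524/35)² = (133517280440 + 539) + 274576/1225 = 133517280979 + 274576/1225 = 163558669473851/1225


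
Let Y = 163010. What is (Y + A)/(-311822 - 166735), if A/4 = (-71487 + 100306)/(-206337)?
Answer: -33634879094/98744015709 ≈ -0.34063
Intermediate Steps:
A = -115276/206337 (A = 4*((-71487 + 100306)/(-206337)) = 4*(28819*(-1/206337)) = 4*(-28819/206337) = -115276/206337 ≈ -0.55868)
(Y + A)/(-311822 - 166735) = (163010 - 115276/206337)/(-311822 - 166735) = (33634879094/206337)/(-478557) = (33634879094/206337)*(-1/478557) = -33634879094/98744015709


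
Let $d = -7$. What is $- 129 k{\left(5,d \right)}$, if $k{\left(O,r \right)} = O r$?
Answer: $4515$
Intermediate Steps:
$- 129 k{\left(5,d \right)} = - 129 \cdot 5 \left(-7\right) = \left(-129\right) \left(-35\right) = 4515$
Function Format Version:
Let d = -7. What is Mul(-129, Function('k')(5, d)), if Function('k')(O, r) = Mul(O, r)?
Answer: 4515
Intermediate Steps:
Mul(-129, Function('k')(5, d)) = Mul(-129, Mul(5, -7)) = Mul(-129, -35) = 4515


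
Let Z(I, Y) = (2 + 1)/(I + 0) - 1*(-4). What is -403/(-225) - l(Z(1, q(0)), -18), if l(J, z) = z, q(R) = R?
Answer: 4453/225 ≈ 19.791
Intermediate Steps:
Z(I, Y) = 4 + 3/I (Z(I, Y) = 3/I + 4 = 4 + 3/I)
-403/(-225) - l(Z(1, q(0)), -18) = -403/(-225) - 1*(-18) = -403*(-1/225) + 18 = 403/225 + 18 = 4453/225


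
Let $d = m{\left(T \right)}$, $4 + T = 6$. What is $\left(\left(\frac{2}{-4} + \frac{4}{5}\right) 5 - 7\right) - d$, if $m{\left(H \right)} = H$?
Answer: $- \frac{15}{2} \approx -7.5$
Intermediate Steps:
$T = 2$ ($T = -4 + 6 = 2$)
$d = 2$
$\left(\left(\frac{2}{-4} + \frac{4}{5}\right) 5 - 7\right) - d = \left(\left(\frac{2}{-4} + \frac{4}{5}\right) 5 - 7\right) - 2 = \left(\left(2 \left(- \frac{1}{4}\right) + 4 \cdot \frac{1}{5}\right) 5 - 7\right) - 2 = \left(\left(- \frac{1}{2} + \frac{4}{5}\right) 5 - 7\right) - 2 = \left(\frac{3}{10} \cdot 5 - 7\right) - 2 = \left(\frac{3}{2} - 7\right) - 2 = - \frac{11}{2} - 2 = - \frac{15}{2}$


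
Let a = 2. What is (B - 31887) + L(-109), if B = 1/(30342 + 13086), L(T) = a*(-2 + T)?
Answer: -1394429651/43428 ≈ -32109.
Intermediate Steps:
L(T) = -4 + 2*T (L(T) = 2*(-2 + T) = -4 + 2*T)
B = 1/43428 ≈ 2.3027e-5
(B - 31887) + L(-109) = (1/43428 - 31887) + (-4 + 2*(-109)) = -1384788635/43428 + (-4 - 218) = -1384788635/43428 - 222 = -1394429651/43428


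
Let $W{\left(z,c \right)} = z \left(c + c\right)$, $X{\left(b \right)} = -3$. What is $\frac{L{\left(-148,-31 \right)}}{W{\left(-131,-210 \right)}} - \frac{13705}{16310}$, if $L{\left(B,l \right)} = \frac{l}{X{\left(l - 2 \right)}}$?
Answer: $- \frac{32309167}{38458980} \approx -0.84009$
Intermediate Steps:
$W{\left(z,c \right)} = 2 c z$ ($W{\left(z,c \right)} = z 2 c = 2 c z$)
$L{\left(B,l \right)} = - \frac{l}{3}$ ($L{\left(B,l \right)} = \frac{l}{-3} = l \left(- \frac{1}{3}\right) = - \frac{l}{3}$)
$\frac{L{\left(-148,-31 \right)}}{W{\left(-131,-210 \right)}} - \frac{13705}{16310} = \frac{\left(- \frac{1}{3}\right) \left(-31\right)}{2 \left(-210\right) \left(-131\right)} - \frac{13705}{16310} = \frac{31}{3 \cdot 55020} - \frac{2741}{3262} = \frac{31}{3} \cdot \frac{1}{55020} - \frac{2741}{3262} = \frac{31}{165060} - \frac{2741}{3262} = - \frac{32309167}{38458980}$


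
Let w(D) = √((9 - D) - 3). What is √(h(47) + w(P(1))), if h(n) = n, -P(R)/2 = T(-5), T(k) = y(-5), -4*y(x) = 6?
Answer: √(47 + √3) ≈ 6.9808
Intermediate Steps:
y(x) = -3/2 (y(x) = -¼*6 = -3/2)
T(k) = -3/2
P(R) = 3 (P(R) = -2*(-3/2) = 3)
w(D) = √(6 - D)
√(h(47) + w(P(1))) = √(47 + √(6 - 1*3)) = √(47 + √(6 - 3)) = √(47 + √3)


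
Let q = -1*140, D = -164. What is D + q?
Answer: -304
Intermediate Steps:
q = -140
D + q = -164 - 140 = -304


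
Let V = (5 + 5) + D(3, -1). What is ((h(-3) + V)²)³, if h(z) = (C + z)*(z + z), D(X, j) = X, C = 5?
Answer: 1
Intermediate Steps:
V = 13 (V = (5 + 5) + 3 = 10 + 3 = 13)
h(z) = 2*z*(5 + z) (h(z) = (5 + z)*(z + z) = (5 + z)*(2*z) = 2*z*(5 + z))
((h(-3) + V)²)³ = ((2*(-3)*(5 - 3) + 13)²)³ = ((2*(-3)*2 + 13)²)³ = ((-12 + 13)²)³ = (1²)³ = 1³ = 1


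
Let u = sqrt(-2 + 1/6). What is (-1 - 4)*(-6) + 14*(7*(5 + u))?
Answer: 520 + 49*I*sqrt(66)/3 ≈ 520.0 + 132.69*I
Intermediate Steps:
u = I*sqrt(66)/6 (u = sqrt(-2 + 1/6) = sqrt(-11/6) = I*sqrt(66)/6 ≈ 1.354*I)
(-1 - 4)*(-6) + 14*(7*(5 + u)) = (-1 - 4)*(-6) + 14*(7*(5 + I*sqrt(66)/6)) = -5*(-6) + 14*(35 + 7*I*sqrt(66)/6) = 30 + (490 + 49*I*sqrt(66)/3) = 520 + 49*I*sqrt(66)/3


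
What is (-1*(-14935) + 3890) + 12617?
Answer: 31442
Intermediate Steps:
(-1*(-14935) + 3890) + 12617 = (14935 + 3890) + 12617 = 18825 + 12617 = 31442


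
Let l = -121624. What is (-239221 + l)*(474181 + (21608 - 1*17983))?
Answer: -172413906070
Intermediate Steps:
(-239221 + l)*(474181 + (21608 - 1*17983)) = (-239221 - 121624)*(474181 + (21608 - 1*17983)) = -360845*(474181 + (21608 - 17983)) = -360845*(474181 + 3625) = -360845*477806 = -172413906070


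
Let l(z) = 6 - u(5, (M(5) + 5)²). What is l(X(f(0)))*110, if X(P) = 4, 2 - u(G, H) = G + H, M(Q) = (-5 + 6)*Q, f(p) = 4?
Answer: 11990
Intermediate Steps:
M(Q) = Q (M(Q) = 1*Q = Q)
u(G, H) = 2 - G - H (u(G, H) = 2 - (G + H) = 2 + (-G - H) = 2 - G - H)
l(z) = 109 (l(z) = 6 - (2 - 1*5 - (5 + 5)²) = 6 - (2 - 5 - 1*10²) = 6 - (2 - 5 - 1*100) = 6 - (2 - 5 - 100) = 6 - 1*(-103) = 6 + 103 = 109)
l(X(f(0)))*110 = 109*110 = 11990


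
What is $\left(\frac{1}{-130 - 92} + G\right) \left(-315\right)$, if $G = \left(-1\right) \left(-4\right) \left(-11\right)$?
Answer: $\frac{1025745}{74} \approx 13861.0$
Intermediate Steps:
$G = -44$ ($G = 4 \left(-11\right) = -44$)
$\left(\frac{1}{-130 - 92} + G\right) \left(-315\right) = \left(\frac{1}{-130 - 92} - 44\right) \left(-315\right) = \left(\frac{1}{-222} - 44\right) \left(-315\right) = \left(- \frac{1}{222} - 44\right) \left(-315\right) = \left(- \frac{9769}{222}\right) \left(-315\right) = \frac{1025745}{74}$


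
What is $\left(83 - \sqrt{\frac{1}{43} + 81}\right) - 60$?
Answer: $23 - \frac{2 \sqrt{37453}}{43} \approx 13.999$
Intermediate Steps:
$\left(83 - \sqrt{\frac{1}{43} + 81}\right) - 60 = \left(83 - \sqrt{\frac{3484}{43}}\right) - 60 = \left(83 - \frac{2 \sqrt{37453}}{43}\right) - 60 = 23 - \frac{2 \sqrt{37453}}{43}$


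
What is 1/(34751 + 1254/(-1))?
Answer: 1/33497 ≈ 2.9853e-5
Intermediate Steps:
1/(34751 + 1254/(-1)) = 1/(34751 + 1254*(-1)) = 1/(34751 - 1254) = 1/33497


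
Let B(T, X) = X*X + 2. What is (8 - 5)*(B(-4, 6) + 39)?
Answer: 231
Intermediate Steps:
B(T, X) = 2 + X² (B(T, X) = X² + 2 = 2 + X²)
(8 - 5)*(B(-4, 6) + 39) = (8 - 5)*((2 + 6²) + 39) = 3*((2 + 36) + 39) = 3*(38 + 39) = 3*77 = 231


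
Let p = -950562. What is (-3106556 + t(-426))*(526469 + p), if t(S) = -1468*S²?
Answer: 114298714115132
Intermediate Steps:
(-3106556 + t(-426))*(526469 + p) = (-3106556 - 1468*(-426)²)*(526469 - 950562) = (-3106556 - 1468*181476)*(-424093) = (-3106556 - 266406768)*(-424093) = -269513324*(-424093) = 114298714115132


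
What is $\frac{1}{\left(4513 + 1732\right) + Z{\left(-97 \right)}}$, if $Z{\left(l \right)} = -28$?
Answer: $\frac{1}{6217} \approx 0.00016085$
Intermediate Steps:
$\frac{1}{\left(4513 + 1732\right) + Z{\left(-97 \right)}} = \frac{1}{\left(4513 + 1732\right) - 28} = \frac{1}{6245 - 28} = \frac{1}{6217}$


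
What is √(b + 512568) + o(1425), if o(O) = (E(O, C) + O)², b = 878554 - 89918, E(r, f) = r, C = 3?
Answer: 8122500 + 2*√325301 ≈ 8.1236e+6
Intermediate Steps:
b = 788636
o(O) = 4*O² (o(O) = (O + O)² = (2*O)² = 4*O²)
√(b + 512568) + o(1425) = √(788636 + 512568) + 4*1425² = √1301204 + 4*2030625 = 2*√325301 + 8122500 = 8122500 + 2*√325301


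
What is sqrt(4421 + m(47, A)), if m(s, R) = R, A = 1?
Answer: sqrt(4422) ≈ 66.498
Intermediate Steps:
sqrt(4421 + m(47, A)) = sqrt(4421 + 1) = sqrt(4422)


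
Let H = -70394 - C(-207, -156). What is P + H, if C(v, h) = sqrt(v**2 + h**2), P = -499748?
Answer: -570142 - 3*sqrt(7465) ≈ -5.7040e+5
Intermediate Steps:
C(v, h) = sqrt(h**2 + v**2)
H = -70394 - 3*sqrt(7465) (H = -70394 - sqrt((-156)**2 + (-207)**2) = -70394 - sqrt(24336 + 42849) = -70394 - sqrt(67185) = -70394 - 3*sqrt(7465) ≈ -70653.)
P + H = -499748 + (-70394 - 3*sqrt(7465)) = -570142 - 3*sqrt(7465)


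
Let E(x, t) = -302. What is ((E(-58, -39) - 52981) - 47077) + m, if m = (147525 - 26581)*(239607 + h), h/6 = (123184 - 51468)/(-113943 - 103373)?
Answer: 1574383204087336/54329 ≈ 2.8979e+10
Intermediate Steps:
h = -107574/54329 (h = 6*((123184 - 51468)/(-113943 - 103373)) = 6*(71716/(-217316)) = 6*(71716*(-1/217316)) = 6*(-17929/54329) = -107574/54329 ≈ -1.9800)
m = 1574388656545776/54329 (m = (147525 - 26581)*(239607 - 107574/54329) = 120944*(13017501129/54329) = 1574388656545776/54329 ≈ 2.8979e+10)
((E(-58, -39) - 52981) - 47077) + m = ((-302 - 52981) - 47077) + 1574388656545776/54329 = (-53283 - 47077) + 1574388656545776/54329 = -100360 + 1574388656545776/54329 = 1574383204087336/54329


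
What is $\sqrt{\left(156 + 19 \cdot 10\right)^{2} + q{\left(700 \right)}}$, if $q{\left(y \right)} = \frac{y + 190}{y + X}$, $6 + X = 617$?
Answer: $\frac{\sqrt{205759570026}}{1311} \approx 346.0$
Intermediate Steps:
$X = 611$ ($X = -6 + 617 = 611$)
$q{\left(y \right)} = \frac{190 + y}{611 + y}$ ($q{\left(y \right)} = \frac{y + 190}{y + 611} = \frac{190 + y}{611 + y}$)
$\sqrt{\left(156 + 19 \cdot 10\right)^{2} + q{\left(700 \right)}} = \sqrt{\left(156 + 19 \cdot 10\right)^{2} + \frac{190 + 700}{611 + 700}} = \sqrt{\left(156 + 190\right)^{2} + \frac{1}{1311} \cdot 890} = \sqrt{346^{2} + \frac{1}{1311} \cdot 890} = \sqrt{119716 + \frac{890}{1311}} = \sqrt{\frac{156948566}{1311}} = \frac{\sqrt{205759570026}}{1311}$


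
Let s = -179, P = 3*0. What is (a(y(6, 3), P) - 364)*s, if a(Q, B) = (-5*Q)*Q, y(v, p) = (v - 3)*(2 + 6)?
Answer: 580676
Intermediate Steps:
y(v, p) = -24 + 8*v (y(v, p) = (-3 + v)*8 = -24 + 8*v)
P = 0
a(Q, B) = -5*Q²
(a(y(6, 3), P) - 364)*s = (-5*(-24 + 8*6)² - 364)*(-179) = (-5*(-24 + 48)² - 364)*(-179) = (-5*24² - 364)*(-179) = (-5*576 - 364)*(-179) = (-2880 - 364)*(-179) = -3244*(-179) = 580676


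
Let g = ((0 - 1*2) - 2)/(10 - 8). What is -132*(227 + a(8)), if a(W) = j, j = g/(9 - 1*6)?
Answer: -29876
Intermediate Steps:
g = -2 (g = ((0 - 2) - 2)/2 = (-2 - 2)*(½) = -4*½ = -2)
j = -⅔ (j = -2/(9 - 1*6) = -2/(9 - 6) = -2/3 = -2*⅓ = -⅔ ≈ -0.66667)
a(W) = -⅔
-132*(227 + a(8)) = -132*(227 - ⅔) = -132*679/3 = -29876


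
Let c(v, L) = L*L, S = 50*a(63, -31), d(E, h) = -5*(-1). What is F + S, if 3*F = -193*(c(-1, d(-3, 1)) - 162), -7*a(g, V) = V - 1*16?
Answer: 192137/21 ≈ 9149.4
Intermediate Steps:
a(g, V) = 16/7 - V/7 (a(g, V) = -(V - 1*16)/7 = -(V - 16)/7 = -(-16 + V)/7 = 16/7 - V/7)
d(E, h) = 5
S = 2350/7 (S = 50*(16/7 - ⅐*(-31)) = 50*(16/7 + 31/7) = 50*(47/7) = 2350/7 ≈ 335.71)
c(v, L) = L²
F = 26441/3 (F = (-193*(5² - 162))/3 = (-193*(25 - 162))/3 = (-193*(-137))/3 = (⅓)*26441 = 26441/3 ≈ 8813.7)
F + S = 26441/3 + 2350/7 = 192137/21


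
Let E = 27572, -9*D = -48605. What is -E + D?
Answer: -199543/9 ≈ -22171.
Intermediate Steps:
D = 48605/9 (D = -1/9*(-48605) = 48605/9 ≈ 5400.6)
-E + D = -1*27572 + 48605/9 = -27572 + 48605/9 = -199543/9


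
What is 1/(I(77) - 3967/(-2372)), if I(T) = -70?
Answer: -2372/162073 ≈ -0.014635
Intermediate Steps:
1/(I(77) - 3967/(-2372)) = 1/(-70 - 3967/(-2372)) = 1/(-70 - 3967*(-1/2372)) = 1/(-70 + 3967/2372) = 1/(-162073/2372) = -2372/162073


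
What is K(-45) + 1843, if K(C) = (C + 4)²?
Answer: 3524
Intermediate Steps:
K(C) = (4 + C)²
K(-45) + 1843 = (4 - 45)² + 1843 = (-41)² + 1843 = 1681 + 1843 = 3524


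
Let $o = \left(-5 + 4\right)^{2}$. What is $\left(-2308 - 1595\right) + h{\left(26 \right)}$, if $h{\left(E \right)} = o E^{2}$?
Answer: $-3227$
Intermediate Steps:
$o = 1$ ($o = \left(-1\right)^{2} = 1$)
$h{\left(E \right)} = E^{2}$ ($h{\left(E \right)} = 1 E^{2} = E^{2}$)
$\left(-2308 - 1595\right) + h{\left(26 \right)} = \left(-2308 - 1595\right) + 26^{2} = -3903 + 676 = -3227$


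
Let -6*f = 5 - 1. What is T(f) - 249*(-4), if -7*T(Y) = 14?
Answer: 994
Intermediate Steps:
f = -⅔ (f = -(5 - 1)/6 = -⅙*4 = -⅔ ≈ -0.66667)
T(Y) = -2 (T(Y) = -⅐*14 = -2)
T(f) - 249*(-4) = -2 - 249*(-4) = -2 + 996 = 994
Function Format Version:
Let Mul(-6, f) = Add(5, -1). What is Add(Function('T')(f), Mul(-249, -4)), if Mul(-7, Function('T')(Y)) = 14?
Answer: 994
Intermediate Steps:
f = Rational(-2, 3) (f = Mul(Rational(-1, 6), Add(5, -1)) = Mul(Rational(-1, 6), 4) = Rational(-2, 3) ≈ -0.66667)
Function('T')(Y) = -2 (Function('T')(Y) = Mul(Rational(-1, 7), 14) = -2)
Add(Function('T')(f), Mul(-249, -4)) = Add(-2, Mul(-249, -4)) = Add(-2, 996) = 994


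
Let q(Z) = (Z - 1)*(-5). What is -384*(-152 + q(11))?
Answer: 77568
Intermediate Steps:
q(Z) = 5 - 5*Z (q(Z) = (-1 + Z)*(-5) = 5 - 5*Z)
-384*(-152 + q(11)) = -384*(-152 + (5 - 5*11)) = -384*(-152 + (5 - 55)) = -384*(-152 - 50) = -384*(-202) = 77568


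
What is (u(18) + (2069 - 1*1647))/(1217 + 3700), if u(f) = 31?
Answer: 151/1639 ≈ 0.092129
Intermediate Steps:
(u(18) + (2069 - 1*1647))/(1217 + 3700) = (31 + (2069 - 1*1647))/(1217 + 3700) = (31 + (2069 - 1647))/4917 = (31 + 422)*(1/4917) = 453*(1/4917) = 151/1639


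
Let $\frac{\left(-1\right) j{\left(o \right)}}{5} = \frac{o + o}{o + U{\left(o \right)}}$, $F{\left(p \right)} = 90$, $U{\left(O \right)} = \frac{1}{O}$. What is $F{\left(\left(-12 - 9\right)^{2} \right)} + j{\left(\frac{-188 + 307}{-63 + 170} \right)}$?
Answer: $\frac{216329}{2561} \approx 84.47$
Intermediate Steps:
$j{\left(o \right)} = - \frac{10 o}{o + \frac{1}{o}}$ ($j{\left(o \right)} = - 5 \frac{o + o}{o + \frac{1}{o}} = - 5 \frac{2 o}{o + \frac{1}{o}} = - \frac{10 o}{o + \frac{1}{o}}$)
$F{\left(\left(-12 - 9\right)^{2} \right)} + j{\left(\frac{-188 + 307}{-63 + 170} \right)} = 90 - \frac{10 \left(\frac{-188 + 307}{-63 + 170}\right)^{2}}{1 + \left(\frac{-188 + 307}{-63 + 170}\right)^{2}} = 90 - \frac{10 \left(\frac{119}{107}\right)^{2}}{1 + \left(\frac{119}{107}\right)^{2}} = 90 - \frac{141610}{11449 \left(1 + \frac{14161}{11449}\right)} = 90 - \frac{141610}{11449 \cdot \frac{25610}{11449}} = 90 - \frac{141610}{11449} \cdot \frac{11449}{25610} = 90 - \frac{14161}{2561} = \frac{216329}{2561}$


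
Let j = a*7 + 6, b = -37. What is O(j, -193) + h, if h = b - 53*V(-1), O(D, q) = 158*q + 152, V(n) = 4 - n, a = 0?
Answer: -30644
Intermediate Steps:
j = 6 (j = 0*7 + 6 = 0 + 6 = 6)
O(D, q) = 152 + 158*q
h = -302 (h = -37 - 53*(4 - 1*(-1)) = -37 - 53*(4 + 1) = -37 - 53*5 = -37 - 265 = -302)
O(j, -193) + h = (152 + 158*(-193)) - 302 = (152 - 30494) - 302 = -30342 - 302 = -30644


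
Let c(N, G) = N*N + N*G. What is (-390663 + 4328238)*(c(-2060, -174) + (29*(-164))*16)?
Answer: 17821243945800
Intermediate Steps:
c(N, G) = N² + G*N
(-390663 + 4328238)*(c(-2060, -174) + (29*(-164))*16) = (-390663 + 4328238)*(-2060*(-174 - 2060) + (29*(-164))*16) = 3937575*(-2060*(-2234) - 4756*16) = 3937575*(4602040 - 76096) = 3937575*4525944 = 17821243945800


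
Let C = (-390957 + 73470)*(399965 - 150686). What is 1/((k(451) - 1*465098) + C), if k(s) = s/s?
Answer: -1/79143306970 ≈ -1.2635e-11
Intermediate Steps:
k(s) = 1
C = -79142841873 (C = -317487*249279 = -79142841873)
1/((k(451) - 1*465098) + C) = 1/((1 - 1*465098) - 79142841873) = 1/((1 - 465098) - 79142841873) = 1/(-465097 - 79142841873) = 1/(-79143306970) = -1/79143306970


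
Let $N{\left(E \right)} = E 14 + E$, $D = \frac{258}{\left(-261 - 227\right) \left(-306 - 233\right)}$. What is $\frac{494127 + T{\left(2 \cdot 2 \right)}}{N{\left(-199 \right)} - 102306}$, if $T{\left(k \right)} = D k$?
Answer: $- \frac{5415467254}{1153954263} \approx -4.693$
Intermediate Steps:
$D = \frac{129}{131516}$ ($D = \frac{258}{\left(-488\right) \left(-539\right)} = \frac{258}{263032} = 258 \cdot \frac{1}{263032} = \frac{129}{131516} \approx 0.00098087$)
$N{\left(E \right)} = 15 E$ ($N{\left(E \right)} = 14 E + E = 15 E$)
$T{\left(k \right)} = \frac{129 k}{131516}$
$\frac{494127 + T{\left(2 \cdot 2 \right)}}{N{\left(-199 \right)} - 102306} = \frac{494127 + \frac{129 \cdot 2 \cdot 2}{131516}}{15 \left(-199\right) - 102306} = \frac{494127 + \frac{129}{131516} \cdot 4}{-2985 - 102306} = \frac{494127 + \frac{129}{32879}}{-105291} = \frac{16246401762}{32879} \left(- \frac{1}{105291}\right) = - \frac{5415467254}{1153954263}$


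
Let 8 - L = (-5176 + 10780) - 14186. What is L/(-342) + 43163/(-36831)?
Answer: -55190006/2099367 ≈ -26.289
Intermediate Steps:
L = 8590 (L = 8 - ((-5176 + 10780) - 14186) = 8 - (5604 - 14186) = 8 - 1*(-8582) = 8 + 8582 = 8590)
L/(-342) + 43163/(-36831) = 8590/(-342) + 43163/(-36831) = 8590*(-1/342) + 43163*(-1/36831) = -4295/171 - 43163/36831 = -55190006/2099367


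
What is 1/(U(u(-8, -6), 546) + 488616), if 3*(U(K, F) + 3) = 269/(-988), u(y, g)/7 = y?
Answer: 2964/1448248663 ≈ 2.0466e-6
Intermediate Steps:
u(y, g) = 7*y
U(K, F) = -9161/2964 (U(K, F) = -3 + (269/(-988))/3 = -3 + (269*(-1/988))/3 = -3 + (⅓)*(-269/988) = -3 - 269/2964 = -9161/2964)
1/(U(u(-8, -6), 546) + 488616) = 1/(-9161/2964 + 488616) = 1/(1448248663/2964) = 2964/1448248663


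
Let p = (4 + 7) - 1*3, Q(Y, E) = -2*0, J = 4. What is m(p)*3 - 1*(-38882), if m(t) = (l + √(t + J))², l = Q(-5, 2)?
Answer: 38918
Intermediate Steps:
Q(Y, E) = 0
l = 0
p = 8 (p = 11 - 3 = 8)
m(t) = 4 + t (m(t) = (0 + √(t + 4))² = (0 + √(4 + t))² = (√(4 + t))² = 4 + t)
m(p)*3 - 1*(-38882) = (4 + 8)*3 - 1*(-38882) = 12*3 + 38882 = 36 + 38882 = 38918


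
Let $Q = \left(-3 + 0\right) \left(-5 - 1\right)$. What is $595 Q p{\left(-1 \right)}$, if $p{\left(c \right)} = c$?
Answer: $-10710$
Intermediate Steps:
$Q = 18$ ($Q = \left(-3\right) \left(-6\right) = 18$)
$595 Q p{\left(-1 \right)} = 595 \cdot 18 \left(-1\right) = 595 \left(-18\right) = -10710$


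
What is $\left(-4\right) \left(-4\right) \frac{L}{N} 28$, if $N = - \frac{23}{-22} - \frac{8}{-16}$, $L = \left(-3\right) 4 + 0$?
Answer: $- \frac{59136}{17} \approx -3478.6$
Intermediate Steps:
$L = -12$ ($L = -12 + 0 = -12$)
$N = \frac{17}{11}$ ($N = \left(-23\right) \left(- \frac{1}{22}\right) - - \frac{1}{2} = \frac{23}{22} + \frac{1}{2} = \frac{17}{11} \approx 1.5455$)
$\left(-4\right) \left(-4\right) \frac{L}{N} 28 = \left(-4\right) \left(-4\right) \left(- \frac{12}{\frac{17}{11}}\right) 28 = 16 \left(\left(-12\right) \frac{11}{17}\right) 28 = 16 \left(- \frac{132}{17}\right) 28 = \left(- \frac{2112}{17}\right) 28 = - \frac{59136}{17}$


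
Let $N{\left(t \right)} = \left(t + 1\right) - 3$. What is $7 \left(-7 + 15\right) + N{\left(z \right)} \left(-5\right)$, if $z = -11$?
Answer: $121$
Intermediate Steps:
$N{\left(t \right)} = -2 + t$ ($N{\left(t \right)} = \left(1 + t\right) - 3 = -2 + t$)
$7 \left(-7 + 15\right) + N{\left(z \right)} \left(-5\right) = 7 \left(-7 + 15\right) + \left(-2 - 11\right) \left(-5\right) = 7 \cdot 8 - -65 = 56 + 65 = 121$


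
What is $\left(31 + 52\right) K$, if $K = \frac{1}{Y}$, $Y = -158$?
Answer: $- \frac{83}{158} \approx -0.52532$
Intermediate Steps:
$K = - \frac{1}{158}$ ($K = \frac{1}{-158} = - \frac{1}{158} \approx -0.0063291$)
$\left(31 + 52\right) K = \left(31 + 52\right) \left(- \frac{1}{158}\right) = 83 \left(- \frac{1}{158}\right) = - \frac{83}{158}$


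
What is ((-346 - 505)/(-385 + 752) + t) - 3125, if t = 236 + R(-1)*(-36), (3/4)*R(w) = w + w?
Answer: -1025882/367 ≈ -2795.3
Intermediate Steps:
R(w) = 8*w/3 (R(w) = 4*(w + w)/3 = 4*(2*w)/3 = 8*w/3)
t = 332 (t = 236 + ((8/3)*(-1))*(-36) = 236 - 8/3*(-36) = 236 + 96 = 332)
((-346 - 505)/(-385 + 752) + t) - 3125 = ((-346 - 505)/(-385 + 752) + 332) - 3125 = (-851/367 + 332) - 3125 = 120993/367 - 3125 = -1025882/367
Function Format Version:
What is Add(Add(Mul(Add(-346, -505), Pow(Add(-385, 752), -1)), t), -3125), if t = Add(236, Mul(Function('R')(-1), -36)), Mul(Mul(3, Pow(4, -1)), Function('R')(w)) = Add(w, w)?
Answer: Rational(-1025882, 367) ≈ -2795.3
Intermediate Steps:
Function('R')(w) = Mul(Rational(8, 3), w) (Function('R')(w) = Mul(Rational(4, 3), Add(w, w)) = Mul(Rational(4, 3), Mul(2, w)) = Mul(Rational(8, 3), w))
t = 332 (t = Add(236, Mul(Mul(Rational(8, 3), -1), -36)) = Add(236, Mul(Rational(-8, 3), -36)) = Add(236, 96) = 332)
Add(Add(Mul(Add(-346, -505), Pow(Add(-385, 752), -1)), t), -3125) = Add(Add(Mul(Add(-346, -505), Pow(Add(-385, 752), -1)), 332), -3125) = Add(Add(Mul(-851, Pow(367, -1)), 332), -3125) = Add(Add(Mul(-851, Rational(1, 367)), 332), -3125) = Add(Add(Rational(-851, 367), 332), -3125) = Add(Rational(120993, 367), -3125) = Rational(-1025882, 367)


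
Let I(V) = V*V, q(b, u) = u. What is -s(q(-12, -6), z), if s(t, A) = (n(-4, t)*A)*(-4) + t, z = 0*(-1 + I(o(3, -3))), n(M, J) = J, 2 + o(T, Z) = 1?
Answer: 6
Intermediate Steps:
o(T, Z) = -1 (o(T, Z) = -2 + 1 = -1)
I(V) = V**2
z = 0 (z = 0*(-1 + (-1)**2) = 0*(-1 + 1) = 0*0 = 0)
s(t, A) = t - 4*A*t (s(t, A) = (t*A)*(-4) + t = (A*t)*(-4) + t = -4*A*t + t = t - 4*A*t)
-s(q(-12, -6), z) = -(-6)*(1 - 4*0) = -(-6)*(1 + 0) = -(-6) = -1*(-6) = 6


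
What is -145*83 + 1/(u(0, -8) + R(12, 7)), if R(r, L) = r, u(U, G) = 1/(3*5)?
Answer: -2178320/181 ≈ -12035.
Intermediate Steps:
u(U, G) = 1/15
-145*83 + 1/(u(0, -8) + R(12, 7)) = -145*83 + 1/(1/15 + 12) = -12035 + 1/(181/15) = -12035 + 15/181 = -2178320/181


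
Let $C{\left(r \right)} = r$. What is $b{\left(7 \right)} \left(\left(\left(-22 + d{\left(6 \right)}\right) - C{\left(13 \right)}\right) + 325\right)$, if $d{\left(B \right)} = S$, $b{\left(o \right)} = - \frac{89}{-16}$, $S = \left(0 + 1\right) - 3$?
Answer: $1602$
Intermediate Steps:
$S = -2$ ($S = 1 - 3 = -2$)
$b{\left(o \right)} = \frac{89}{16}$ ($b{\left(o \right)} = \left(-89\right) \left(- \frac{1}{16}\right) = \frac{89}{16}$)
$d{\left(B \right)} = -2$
$b{\left(7 \right)} \left(\left(\left(-22 + d{\left(6 \right)}\right) - C{\left(13 \right)}\right) + 325\right) = \frac{89 \left(\left(\left(-22 - 2\right) - 13\right) + 325\right)}{16} = \frac{89 \left(\left(-24 - 13\right) + 325\right)}{16} = \frac{89 \left(-37 + 325\right)}{16} = \frac{89}{16} \cdot 288 = 1602$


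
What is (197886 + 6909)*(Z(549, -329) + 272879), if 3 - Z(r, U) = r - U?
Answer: 55705059180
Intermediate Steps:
Z(r, U) = 3 + U - r (Z(r, U) = 3 - (r - U) = 3 + (U - r) = 3 + U - r)
(197886 + 6909)*(Z(549, -329) + 272879) = (197886 + 6909)*((3 - 329 - 1*549) + 272879) = 204795*((3 - 329 - 549) + 272879) = 204795*(-875 + 272879) = 204795*272004 = 55705059180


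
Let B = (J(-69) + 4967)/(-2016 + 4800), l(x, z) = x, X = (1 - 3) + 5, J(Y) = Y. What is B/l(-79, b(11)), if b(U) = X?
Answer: -31/1392 ≈ -0.022270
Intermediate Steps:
X = 3 (X = -2 + 5 = 3)
b(U) = 3
B = 2449/1392 (B = (-69 + 4967)/(-2016 + 4800) = 4898/2784 = 4898*(1/2784) = 2449/1392 ≈ 1.7593)
B/l(-79, b(11)) = (2449/1392)/(-79) = (2449/1392)*(-1/79) = -31/1392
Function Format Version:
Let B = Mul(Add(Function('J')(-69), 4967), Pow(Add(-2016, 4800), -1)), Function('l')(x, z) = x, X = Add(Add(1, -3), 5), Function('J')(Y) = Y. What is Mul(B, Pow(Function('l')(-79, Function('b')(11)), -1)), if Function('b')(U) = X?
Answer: Rational(-31, 1392) ≈ -0.022270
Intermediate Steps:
X = 3 (X = Add(-2, 5) = 3)
Function('b')(U) = 3
B = Rational(2449, 1392) (B = Mul(Add(-69, 4967), Pow(Add(-2016, 4800), -1)) = Mul(4898, Pow(2784, -1)) = Mul(4898, Rational(1, 2784)) = Rational(2449, 1392) ≈ 1.7593)
Mul(B, Pow(Function('l')(-79, Function('b')(11)), -1)) = Mul(Rational(2449, 1392), Pow(-79, -1)) = Mul(Rational(2449, 1392), Rational(-1, 79)) = Rational(-31, 1392)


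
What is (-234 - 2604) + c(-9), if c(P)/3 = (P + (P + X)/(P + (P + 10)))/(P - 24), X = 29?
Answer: -62413/22 ≈ -2837.0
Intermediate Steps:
c(P) = 3*(P + (29 + P)/(10 + 2*P))/(-24 + P) (c(P) = 3*((P + (P + 29)/(P + (P + 10)))/(P - 24)) = 3*((P + (29 + P)/(P + (10 + P)))/(-24 + P)) = 3*((P + (29 + P)/(10 + 2*P))/(-24 + P)) = 3*(P + (29 + P)/(10 + 2*P))/(-24 + P))
(-234 - 2604) + c(-9) = (-234 - 2604) + 3*(29 + 2*(-9)² + 11*(-9))/(2*(-120 + (-9)² - 19*(-9))) = -2838 + 3*(29 + 2*81 - 99)/(2*(-120 + 81 + 171)) = -2838 + (3/2)*(29 + 162 - 99)/132 = -2838 + (3/2)*(1/132)*92 = -2838 + 23/22 = -62413/22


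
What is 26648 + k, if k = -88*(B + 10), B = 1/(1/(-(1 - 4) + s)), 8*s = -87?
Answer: 26461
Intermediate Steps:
s = -87/8 (s = (⅛)*(-87) = -87/8 ≈ -10.875)
B = -63/8 (B = 1/(1/(-(1 - 4) - 87/8)) = 1/(1/(-1*(-3) - 87/8)) = 1/(1/(3 - 87/8)) = 1/(1/(-63/8)) = 1/(-8/63) = -63/8 ≈ -7.8750)
k = -187 (k = -88*(-63/8 + 10) = -88*17/8 = -187)
26648 + k = 26648 - 187 = 26461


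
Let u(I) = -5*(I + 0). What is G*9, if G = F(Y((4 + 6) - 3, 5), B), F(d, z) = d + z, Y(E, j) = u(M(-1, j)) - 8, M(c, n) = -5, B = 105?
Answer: 1098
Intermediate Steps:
u(I) = -5*I
Y(E, j) = 17 (Y(E, j) = -5*(-5) - 8 = 25 - 8 = 17)
G = 122 (G = 17 + 105 = 122)
G*9 = 122*9 = 1098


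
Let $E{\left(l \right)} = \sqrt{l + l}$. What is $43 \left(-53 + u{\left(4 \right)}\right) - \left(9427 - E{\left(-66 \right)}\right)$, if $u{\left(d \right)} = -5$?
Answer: $-11921 + 2 i \sqrt{33} \approx -11921.0 + 11.489 i$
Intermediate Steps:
$E{\left(l \right)} = \sqrt{2} \sqrt{l}$ ($E{\left(l \right)} = \sqrt{2 l} = \sqrt{2} \sqrt{l}$)
$43 \left(-53 + u{\left(4 \right)}\right) - \left(9427 - E{\left(-66 \right)}\right) = 43 \left(-53 - 5\right) - \left(9427 - \sqrt{2} \sqrt{-66}\right) = 43 \left(-58\right) - \left(9427 - \sqrt{2} i \sqrt{66}\right) = -2494 - \left(9427 - 2 i \sqrt{33}\right) = -11921 + 2 i \sqrt{33}$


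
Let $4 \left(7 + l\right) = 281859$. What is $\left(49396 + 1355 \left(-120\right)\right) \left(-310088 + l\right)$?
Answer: $27127102821$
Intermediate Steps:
$l = \frac{281831}{4}$ ($l = -7 + \frac{1}{4} \cdot 281859 = -7 + \frac{281859}{4} = \frac{281831}{4} \approx 70458.0$)
$\left(49396 + 1355 \left(-120\right)\right) \left(-310088 + l\right) = \left(49396 + 1355 \left(-120\right)\right) \left(-310088 + \frac{281831}{4}\right) = \left(49396 - 162600\right) \left(- \frac{958521}{4}\right) = \left(-113204\right) \left(- \frac{958521}{4}\right) = 27127102821$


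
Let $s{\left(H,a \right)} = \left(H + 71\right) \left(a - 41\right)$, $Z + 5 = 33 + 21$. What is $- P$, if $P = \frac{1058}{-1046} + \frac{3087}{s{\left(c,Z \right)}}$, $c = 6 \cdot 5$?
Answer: $- \frac{1187069}{422584} \approx -2.8091$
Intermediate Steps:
$Z = 49$ ($Z = -5 + \left(33 + 21\right) = -5 + 54 = 49$)
$c = 30$
$s{\left(H,a \right)} = \left(-41 + a\right) \left(71 + H\right)$ ($s{\left(H,a \right)} = \left(71 + H\right) \left(-41 + a\right) = \left(-41 + a\right) \left(71 + H\right)$)
$P = \frac{1187069}{422584}$ ($P = \frac{1058}{-1046} + \frac{3087}{-2911 - 1230 + 71 \cdot 49 + 30 \cdot 49} = 1058 \left(- \frac{1}{1046}\right) + \frac{3087}{-2911 - 1230 + 3479 + 1470} = - \frac{529}{523} + \frac{3087}{808} = \frac{1187069}{422584} \approx 2.8091$)
$- P = \left(-1\right) \frac{1187069}{422584} = - \frac{1187069}{422584}$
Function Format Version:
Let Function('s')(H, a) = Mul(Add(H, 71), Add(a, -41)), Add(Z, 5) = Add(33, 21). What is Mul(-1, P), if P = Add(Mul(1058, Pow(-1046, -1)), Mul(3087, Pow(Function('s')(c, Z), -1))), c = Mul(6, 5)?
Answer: Rational(-1187069, 422584) ≈ -2.8091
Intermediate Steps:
Z = 49 (Z = Add(-5, Add(33, 21)) = Add(-5, 54) = 49)
c = 30
Function('s')(H, a) = Mul(Add(-41, a), Add(71, H)) (Function('s')(H, a) = Mul(Add(71, H), Add(-41, a)) = Mul(Add(-41, a), Add(71, H)))
P = Rational(1187069, 422584) (P = Add(Mul(1058, Pow(-1046, -1)), Mul(3087, Pow(Add(-2911, Mul(-41, 30), Mul(71, 49), Mul(30, 49)), -1))) = Add(Mul(1058, Rational(-1, 1046)), Mul(3087, Pow(Add(-2911, -1230, 3479, 1470), -1))) = Add(Rational(-529, 523), Mul(3087, Pow(808, -1))) = Add(Rational(-529, 523), Mul(3087, Rational(1, 808))) = Add(Rational(-529, 523), Rational(3087, 808)) = Rational(1187069, 422584) ≈ 2.8091)
Mul(-1, P) = Mul(-1, Rational(1187069, 422584)) = Rational(-1187069, 422584)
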